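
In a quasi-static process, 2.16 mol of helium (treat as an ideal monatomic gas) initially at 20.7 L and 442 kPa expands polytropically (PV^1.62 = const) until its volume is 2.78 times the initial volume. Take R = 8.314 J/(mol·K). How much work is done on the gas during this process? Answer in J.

T₁ = P₁V₁/(nR) = 442×20.7/(2.16×8.314) = 509 K.
Polytropic n=1.62: T₂ = T₁(V₁/V₂)^(n−1) = 509×(0.360)^0.62 = 270 K; P₂ = P₁(V₁/V₂)^n = 84.3 kPa.
W = (P₁V₁−P₂V₂)/(n−1) = (442×20.7−84.3×57.5)/0.62 = 6930 J.
Work done on the gas = −W_by = -6930 J.

-6930 J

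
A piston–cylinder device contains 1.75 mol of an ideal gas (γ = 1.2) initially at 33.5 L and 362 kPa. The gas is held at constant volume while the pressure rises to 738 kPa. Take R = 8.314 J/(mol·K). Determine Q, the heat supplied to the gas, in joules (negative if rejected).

T₁ = P₁V₁/(nR) = 362×33.5/(1.75×8.314) = 833 K.
Isochoric: V stays 33.5 L; P/T = const ⇒ T₂ = 1700 K, P₂ = 738 kPa.
W = 0 (no volume change).
ΔU = nCvΔT = 1.75×41.6×(1700−833) = 63000 J.
Q = ΔU = 63000 J.

63000 J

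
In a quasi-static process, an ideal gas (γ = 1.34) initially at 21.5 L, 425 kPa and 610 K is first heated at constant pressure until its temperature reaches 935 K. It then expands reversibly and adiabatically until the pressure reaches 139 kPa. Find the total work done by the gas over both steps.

15000 J

n = P₁V₁/(RT₁) = 425×21.5/(8.314×610) = 1.80 mol.
Step 1 — Isobaric: P stays 425 kPa; V/T = const ⇒ T₂ = 935 K, V₂ = 33.0 L.
W = PΔV = 425×(33.0−21.5) kPa·L = 4870 J.
ΔU = nCvΔT = 1.80×24.5×(935−610) = 14300 J.
Q = ΔU + W = nCpΔT = 19200 J.
State after step 1: P = 425 kPa, V = 33.0 L, T = 935 K.
Step 2 — Adiabatic: T₂/T₁ = (P₂/P₁)^((γ−1)/γ) ⇒ T₂ = 935×(0.327)^0.254 = 704 K; V₂ = 75.9 L.
ΔU = nCvΔT = 1.80×24.5×(704−935) = -10200 J.
Q = 0 for an adiabatic process, so W = −ΔU = 10200 J.
Net over both steps: W = 15000 J, Q = 19200 J, ΔU = 4150 J.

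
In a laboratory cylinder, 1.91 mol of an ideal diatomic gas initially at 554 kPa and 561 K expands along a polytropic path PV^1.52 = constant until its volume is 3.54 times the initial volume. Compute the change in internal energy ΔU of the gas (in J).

V₁ = nRT₁/P₁ = 1.91×8.314×561/554 = 16.1 L.
Polytropic n=1.52: T₂ = T₁(V₁/V₂)^(n−1) = 561×(0.282)^0.52 = 291 K; P₂ = P₁(V₁/V₂)^n = 81.1 kPa.
For an ideal gas ΔU = nCvΔT with Cv = (5/2)R = 20.8 J/(mol·K).
ΔU = 1.91×20.8×(291−561) = -10700 J.

-10700 J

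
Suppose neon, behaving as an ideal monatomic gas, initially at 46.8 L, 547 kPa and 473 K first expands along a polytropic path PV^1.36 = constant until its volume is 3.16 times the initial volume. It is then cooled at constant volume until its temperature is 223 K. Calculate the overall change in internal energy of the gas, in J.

n = P₁V₁/(RT₁) = 547×46.8/(8.314×473) = 6.51 mol.
Step 1 — Polytropic n=1.36: T₂ = T₁(V₁/V₂)^(n−1) = 473×(0.316)^0.36 = 313 K; P₂ = P₁(V₁/V₂)^n = 114 kPa.
W = (P₁V₁−P₂V₂)/(n−1) = (547×46.8−114×148)/0.36 = 24100 J.
ΔU = nCvΔT = 6.51×12.5×(313−473) = -13000 J.
Q = ΔU + W = 11100 J.
State after step 1: P = 114 kPa, V = 148 L, T = 313 K.
Step 2 — Isochoric: V stays 148 L; P/T = const ⇒ T₂ = 223 K, P₂ = 81.6 kPa.
W = 0 (no volume change).
ΔU = nCvΔT = 6.51×12.5×(223−313) = -7270 J.
Q = ΔU = -7270 J.
Net over both steps: W = 24100 J, Q = 3820 J, ΔU = -20300 J.

-20300 J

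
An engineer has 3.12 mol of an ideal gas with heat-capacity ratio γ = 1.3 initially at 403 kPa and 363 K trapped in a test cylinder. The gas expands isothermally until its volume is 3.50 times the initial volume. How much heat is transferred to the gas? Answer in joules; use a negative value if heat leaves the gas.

V₁ = nRT₁/P₁ = 3.12×8.314×363/403 = 23.4 L.
Isothermal: T stays 363 K; PV = const ⇒ V₂ = 81.8 L, P₂ = 115 kPa.
ΔU = 0 (ideal gas, T constant).
W = nRT ln(V₂/V₁) = 3.12×8.314×363×ln(3.50) = 11800 J.
Q = ΔU + W = 11800 J.

11800 J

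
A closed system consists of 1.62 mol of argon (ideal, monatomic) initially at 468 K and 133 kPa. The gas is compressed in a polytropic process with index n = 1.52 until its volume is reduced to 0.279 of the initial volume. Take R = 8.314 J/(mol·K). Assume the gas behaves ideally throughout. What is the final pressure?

926 kPa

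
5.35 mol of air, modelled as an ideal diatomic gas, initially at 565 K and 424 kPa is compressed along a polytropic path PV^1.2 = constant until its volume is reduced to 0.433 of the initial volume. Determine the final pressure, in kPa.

V₁ = nRT₁/P₁ = 5.35×8.314×565/424 = 59.3 L.
Polytropic n=1.2: T₂ = T₁(V₁/V₂)^(n−1) = 565×(2.31)^0.20 = 668 K; P₂ = P₁(V₁/V₂)^n = 1160 kPa.

1160 kPa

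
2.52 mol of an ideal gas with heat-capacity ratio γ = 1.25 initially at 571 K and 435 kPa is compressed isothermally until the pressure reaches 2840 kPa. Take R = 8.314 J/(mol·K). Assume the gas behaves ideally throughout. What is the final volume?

V₁ = nRT₁/P₁ = 2.52×8.314×571/435 = 27.5 L.
Isothermal: T stays 571 K; PV = const ⇒ V₂ = 4.21 L, P₂ = 2840 kPa.

4.21 L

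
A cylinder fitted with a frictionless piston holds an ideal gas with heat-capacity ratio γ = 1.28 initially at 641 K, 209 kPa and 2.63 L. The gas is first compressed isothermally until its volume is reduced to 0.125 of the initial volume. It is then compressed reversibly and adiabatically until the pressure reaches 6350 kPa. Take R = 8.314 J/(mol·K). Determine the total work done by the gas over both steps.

-1810 J

n = P₁V₁/(RT₁) = 209×2.63/(8.314×641) = 0.103 mol.
Step 1 — Isothermal: T stays 641 K; PV = const ⇒ V₂ = 0.329 L, P₂ = 1670 kPa.
ΔU = 0 (ideal gas, T constant).
W = nRT ln(V₂/V₁) = 0.103×8.314×641×ln(0.125) = -1140 J.
Q = ΔU + W = -1140 J.
State after step 1: P = 1670 kPa, V = 0.329 L, T = 641 K.
Step 2 — Adiabatic: T₂/T₁ = (P₂/P₁)^((γ−1)/γ) ⇒ T₂ = 641×(3.80)^0.219 = 858 K; V₂ = 0.116 L.
ΔU = nCvΔT = 0.103×29.7×(858−641) = 665 J.
Q = 0 for an adiabatic process, so W = −ΔU = -665 J.
Net over both steps: W = -1810 J, Q = -1140 J, ΔU = 665 J.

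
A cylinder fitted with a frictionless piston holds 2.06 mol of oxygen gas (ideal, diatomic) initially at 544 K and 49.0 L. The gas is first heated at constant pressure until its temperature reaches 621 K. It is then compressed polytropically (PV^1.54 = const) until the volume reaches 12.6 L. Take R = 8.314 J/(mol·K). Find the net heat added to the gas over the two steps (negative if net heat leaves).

13100 J

P₁ = nRT₁/V₁ = 2.06×8.314×544/49.0 = 190 kPa.
Step 1 — Isobaric: P stays 190 kPa; V/T = const ⇒ T₂ = 621 K, V₂ = 55.9 L.
W = PΔV = 190×(55.9−49.0) kPa·L = 1320 J.
ΔU = nCvΔT = 2.06×20.8×(621−544) = 3300 J.
Q = ΔU + W = nCpΔT = 4620 J.
State after step 1: P = 190 kPa, V = 55.9 L, T = 621 K.
Step 2 — Polytropic n=1.54: T₂ = T₁(V₁/V₂)^(n−1) = 621×(4.44)^0.54 = 1390 K; P₂ = P₁(V₁/V₂)^n = 1890 kPa.
W = (P₁V₁−P₂V₂)/(n−1) = (190×55.9−1890×12.6)/0.54 = -24400 J.
ΔU = nCvΔT = 2.06×20.8×(1390−621) = 32900 J.
Q = ΔU + W = 8520 J.
Net over both steps: W = -23000 J, Q = 13100 J, ΔU = 36200 J.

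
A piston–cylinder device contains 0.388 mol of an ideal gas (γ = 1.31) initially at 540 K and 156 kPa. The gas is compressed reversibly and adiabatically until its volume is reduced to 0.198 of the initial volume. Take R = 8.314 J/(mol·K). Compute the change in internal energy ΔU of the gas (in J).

3660 J

V₁ = nRT₁/P₁ = 0.388×8.314×540/156 = 11.2 L.
Adiabatic: TV^(γ−1) = const ⇒ T₂ = 540×(5.05)^0.310 = 892 K; PV^γ = const ⇒ P₂ = 1300 kPa.
For an ideal gas ΔU = nCvΔT with Cv = R/(γ−1) = 26.8 J/(mol·K).
ΔU = 0.388×26.8×(892−540) = 3660 J.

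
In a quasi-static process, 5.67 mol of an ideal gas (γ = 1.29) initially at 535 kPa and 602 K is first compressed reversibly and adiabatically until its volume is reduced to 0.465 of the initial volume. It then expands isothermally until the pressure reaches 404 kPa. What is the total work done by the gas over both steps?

20600 J

V₁ = nRT₁/P₁ = 5.67×8.314×602/535 = 53.0 L.
Step 1 — Adiabatic: TV^(γ−1) = const ⇒ T₂ = 602×(2.15)^0.290 = 752 K; PV^γ = const ⇒ P₂ = 1440 kPa.
ΔU = nCvΔT = 5.67×28.7×(752−602) = 24300 J.
Q = 0 for an adiabatic process, so W = −ΔU = -24300 J.
State after step 1: P = 1440 kPa, V = 24.7 L, T = 752 K.
Step 2 — Isothermal: T stays 752 K; PV = const ⇒ V₂ = 87.7 L, P₂ = 404 kPa.
ΔU = 0 (ideal gas, T constant).
W = nRT ln(V₂/V₁) = 5.67×8.314×752×ln(3.56) = 45000 J.
Q = ΔU + W = 45000 J.
Net over both steps: W = 20600 J, Q = 45000 J, ΔU = 24300 J.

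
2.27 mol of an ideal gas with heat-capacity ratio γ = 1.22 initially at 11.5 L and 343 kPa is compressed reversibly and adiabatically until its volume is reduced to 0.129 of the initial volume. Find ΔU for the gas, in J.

10200 J

T₁ = P₁V₁/(nR) = 343×11.5/(2.27×8.314) = 209 K.
Adiabatic: TV^(γ−1) = const ⇒ T₂ = 209×(7.75)^0.220 = 328 K; PV^γ = const ⇒ P₂ = 4170 kPa.
For an ideal gas ΔU = nCvΔT with Cv = R/(γ−1) = 37.8 J/(mol·K).
ΔU = 2.27×37.8×(328−209) = 10200 J.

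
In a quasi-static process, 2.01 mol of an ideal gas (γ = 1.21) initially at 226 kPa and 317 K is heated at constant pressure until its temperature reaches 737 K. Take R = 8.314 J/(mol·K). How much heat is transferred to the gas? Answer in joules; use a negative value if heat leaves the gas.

40400 J

V₁ = nRT₁/P₁ = 2.01×8.314×317/226 = 23.4 L.
Isobaric: P stays 226 kPa; V/T = const ⇒ T₂ = 737 K, V₂ = 54.5 L.
W = PΔV = 226×(54.5−23.4) kPa·L = 7020 J.
ΔU = nCvΔT = 2.01×39.6×(737−317) = 33400 J.
Q = ΔU + W = nCpΔT = 40400 J.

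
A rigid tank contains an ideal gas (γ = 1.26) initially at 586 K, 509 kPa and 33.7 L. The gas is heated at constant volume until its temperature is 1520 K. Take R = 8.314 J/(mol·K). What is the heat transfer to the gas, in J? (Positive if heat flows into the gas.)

105000 J

n = P₁V₁/(RT₁) = 509×33.7/(8.314×586) = 3.52 mol.
Isochoric: V stays 33.7 L; P/T = const ⇒ T₂ = 1520 K, P₂ = 1320 kPa.
W = 0 (no volume change).
ΔU = nCvΔT = 3.52×32.0×(1520−586) = 105000 J.
Q = ΔU = 105000 J.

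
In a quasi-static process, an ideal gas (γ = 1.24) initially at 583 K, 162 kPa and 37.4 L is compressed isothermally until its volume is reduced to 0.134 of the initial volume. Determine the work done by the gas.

n = P₁V₁/(RT₁) = 162×37.4/(8.314×583) = 1.25 mol.
Isothermal: T stays 583 K; PV = const ⇒ V₂ = 5.01 L, P₂ = 1210 kPa.
W = nRT ln(V₂/V₁) = 1.25×8.314×583×ln(0.134) = -12200 J.

-12200 J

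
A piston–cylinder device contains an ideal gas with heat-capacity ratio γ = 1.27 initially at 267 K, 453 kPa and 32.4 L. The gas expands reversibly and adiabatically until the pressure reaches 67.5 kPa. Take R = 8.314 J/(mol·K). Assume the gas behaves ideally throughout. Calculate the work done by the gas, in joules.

18100 J

n = P₁V₁/(RT₁) = 453×32.4/(8.314×267) = 6.61 mol.
Adiabatic: T₂/T₁ = (P₂/P₁)^((γ−1)/γ) ⇒ T₂ = 267×(0.149)^0.213 = 178 K; V₂ = 145 L.
ΔU = nCvΔT = 6.61×30.8×(178−267) = -18100 J.
Q = 0 for an adiabatic process, so W = −ΔU = 18100 J.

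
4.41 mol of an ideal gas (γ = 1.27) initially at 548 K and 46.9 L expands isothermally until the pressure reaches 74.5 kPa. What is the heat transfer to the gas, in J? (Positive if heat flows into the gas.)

35100 J

P₁ = nRT₁/V₁ = 4.41×8.314×548/46.9 = 428 kPa.
Isothermal: T stays 548 K; PV = const ⇒ V₂ = 270 L, P₂ = 74.5 kPa.
ΔU = 0 (ideal gas, T constant).
W = nRT ln(V₂/V₁) = 4.41×8.314×548×ln(5.75) = 35100 J.
Q = ΔU + W = 35100 J.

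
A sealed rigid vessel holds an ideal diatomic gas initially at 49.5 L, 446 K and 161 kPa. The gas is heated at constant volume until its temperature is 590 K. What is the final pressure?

Isochoric: V stays 49.5 L; P/T = const ⇒ T₂ = 590 K, P₂ = 213 kPa.

213 kPa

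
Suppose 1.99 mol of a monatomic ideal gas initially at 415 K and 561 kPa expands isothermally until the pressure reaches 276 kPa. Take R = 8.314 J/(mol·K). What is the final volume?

V₁ = nRT₁/P₁ = 1.99×8.314×415/561 = 12.2 L.
Isothermal: T stays 415 K; PV = const ⇒ V₂ = 24.9 L, P₂ = 276 kPa.

24.9 L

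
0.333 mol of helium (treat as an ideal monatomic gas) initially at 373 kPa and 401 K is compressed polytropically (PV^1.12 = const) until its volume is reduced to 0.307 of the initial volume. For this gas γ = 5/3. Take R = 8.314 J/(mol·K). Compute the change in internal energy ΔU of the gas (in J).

V₁ = nRT₁/P₁ = 0.333×8.314×401/373 = 2.98 L.
Polytropic n=1.12: T₂ = T₁(V₁/V₂)^(n−1) = 401×(3.26)^0.12 = 462 K; P₂ = P₁(V₁/V₂)^n = 1400 kPa.
For an ideal gas ΔU = nCvΔT with Cv = (3/2)R = 12.5 J/(mol·K).
ΔU = 0.333×12.5×(462−401) = 254 J.

254 J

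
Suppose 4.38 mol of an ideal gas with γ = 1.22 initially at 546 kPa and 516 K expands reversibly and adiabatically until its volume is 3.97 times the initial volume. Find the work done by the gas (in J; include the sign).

V₁ = nRT₁/P₁ = 4.38×8.314×516/546 = 34.4 L.
Adiabatic: TV^(γ−1) = const ⇒ T₂ = 516×(0.252)^0.220 = 381 K; PV^γ = const ⇒ P₂ = 102 kPa.
ΔU = nCvΔT = 4.38×37.8×(381−516) = -22300 J.
Q = 0 for an adiabatic process, so W = −ΔU = 22300 J.

22300 J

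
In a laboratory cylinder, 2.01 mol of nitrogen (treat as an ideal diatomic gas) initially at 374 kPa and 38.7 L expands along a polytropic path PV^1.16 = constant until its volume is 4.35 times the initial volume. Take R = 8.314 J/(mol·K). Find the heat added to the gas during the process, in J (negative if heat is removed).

11400 J

T₁ = P₁V₁/(nR) = 374×38.7/(2.01×8.314) = 866 K.
Polytropic n=1.16: T₂ = T₁(V₁/V₂)^(n−1) = 866×(0.230)^0.16 = 685 K; P₂ = P₁(V₁/V₂)^n = 68.0 kPa.
W = (P₁V₁−P₂V₂)/(n−1) = (374×38.7−68.0×168)/0.16 = 19000 J.
ΔU = nCvΔT = 2.01×20.8×(685−866) = -7580 J.
Q = ΔU + W = 11400 J.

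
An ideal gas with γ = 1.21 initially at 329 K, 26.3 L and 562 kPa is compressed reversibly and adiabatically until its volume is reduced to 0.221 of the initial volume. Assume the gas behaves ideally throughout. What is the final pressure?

Adiabatic: TV^(γ−1) = const ⇒ T₂ = 329×(4.52)^0.210 = 452 K; PV^γ = const ⇒ P₂ = 3490 kPa.

3490 kPa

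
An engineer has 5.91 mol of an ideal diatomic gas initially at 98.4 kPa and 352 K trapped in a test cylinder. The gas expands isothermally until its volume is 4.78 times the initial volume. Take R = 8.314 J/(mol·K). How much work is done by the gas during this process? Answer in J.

V₁ = nRT₁/P₁ = 5.91×8.314×352/98.4 = 176 L.
Isothermal: T stays 352 K; PV = const ⇒ V₂ = 840 L, P₂ = 20.6 kPa.
W = nRT ln(V₂/V₁) = 5.91×8.314×352×ln(4.78) = 27100 J.

27100 J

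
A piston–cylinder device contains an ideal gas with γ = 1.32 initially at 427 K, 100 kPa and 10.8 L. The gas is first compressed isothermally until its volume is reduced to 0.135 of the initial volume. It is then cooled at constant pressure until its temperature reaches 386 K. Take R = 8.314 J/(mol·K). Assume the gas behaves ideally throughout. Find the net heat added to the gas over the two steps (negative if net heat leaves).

-2590 J

n = P₁V₁/(RT₁) = 100×10.8/(8.314×427) = 0.304 mol.
Step 1 — Isothermal: T stays 427 K; PV = const ⇒ V₂ = 1.46 L, P₂ = 741 kPa.
ΔU = 0 (ideal gas, T constant).
W = nRT ln(V₂/V₁) = 0.304×8.314×427×ln(0.135) = -2160 J.
Q = ΔU + W = -2160 J.
State after step 1: P = 741 kPa, V = 1.46 L, T = 427 K.
Step 2 — Isobaric: P stays 741 kPa; V/T = const ⇒ T₂ = 386 K, V₂ = 1.32 L.
W = PΔV = 741×(1.32−1.46) kPa·L = -104 J.
ΔU = nCvΔT = 0.304×26.0×(386−427) = -324 J.
Q = ΔU + W = nCpΔT = -428 J.
Net over both steps: W = -2270 J, Q = -2590 J, ΔU = -324 J.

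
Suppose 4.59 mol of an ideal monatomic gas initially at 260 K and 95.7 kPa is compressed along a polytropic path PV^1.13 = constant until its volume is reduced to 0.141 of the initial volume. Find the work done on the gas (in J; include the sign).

V₁ = nRT₁/P₁ = 4.59×8.314×260/95.7 = 104 L.
Polytropic n=1.13: T₂ = T₁(V₁/V₂)^(n−1) = 260×(7.09)^0.13 = 335 K; P₂ = P₁(V₁/V₂)^n = 876 kPa.
W = (P₁V₁−P₂V₂)/(n−1) = (95.7×104−876×14.6)/0.13 = -22100 J.
Work done on the gas = −W_by = 22100 J.

22100 J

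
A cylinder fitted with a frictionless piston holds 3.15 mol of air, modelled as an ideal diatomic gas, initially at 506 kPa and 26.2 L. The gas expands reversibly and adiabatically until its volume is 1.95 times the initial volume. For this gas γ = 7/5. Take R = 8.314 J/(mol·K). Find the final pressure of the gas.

199 kPa

T₁ = P₁V₁/(nR) = 506×26.2/(3.15×8.314) = 506 K.
Adiabatic: TV^(γ−1) = const ⇒ T₂ = 506×(0.513)^0.400 = 388 K; PV^γ = const ⇒ P₂ = 199 kPa.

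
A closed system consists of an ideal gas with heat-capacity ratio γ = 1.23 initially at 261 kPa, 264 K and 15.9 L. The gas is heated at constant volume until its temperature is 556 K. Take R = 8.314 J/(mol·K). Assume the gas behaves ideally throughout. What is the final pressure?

550 kPa

Isochoric: V stays 15.9 L; P/T = const ⇒ T₂ = 556 K, P₂ = 550 kPa.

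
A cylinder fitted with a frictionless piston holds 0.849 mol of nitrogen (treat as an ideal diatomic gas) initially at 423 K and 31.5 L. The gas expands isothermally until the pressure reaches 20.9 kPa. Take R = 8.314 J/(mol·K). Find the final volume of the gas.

143 L

P₁ = nRT₁/V₁ = 0.849×8.314×423/31.5 = 94.8 kPa.
Isothermal: T stays 423 K; PV = const ⇒ V₂ = 143 L, P₂ = 20.9 kPa.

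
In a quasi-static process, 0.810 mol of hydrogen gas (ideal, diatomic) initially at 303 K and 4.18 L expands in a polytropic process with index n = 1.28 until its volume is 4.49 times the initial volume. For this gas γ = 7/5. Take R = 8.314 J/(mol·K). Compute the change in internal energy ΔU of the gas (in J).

P₁ = nRT₁/V₁ = 0.810×8.314×303/4.18 = 488 kPa.
Polytropic n=1.28: T₂ = T₁(V₁/V₂)^(n−1) = 303×(0.223)^0.28 = 199 K; P₂ = P₁(V₁/V₂)^n = 71.4 kPa.
For an ideal gas ΔU = nCvΔT with Cv = (5/2)R = 20.8 J/(mol·K).
ΔU = 0.810×20.8×(199−303) = -1750 J.

-1750 J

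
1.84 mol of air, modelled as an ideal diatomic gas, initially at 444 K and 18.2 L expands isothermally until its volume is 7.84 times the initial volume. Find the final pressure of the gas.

P₁ = nRT₁/V₁ = 1.84×8.314×444/18.2 = 373 kPa.
Isothermal: T stays 444 K; PV = const ⇒ V₂ = 143 L, P₂ = 47.6 kPa.

47.6 kPa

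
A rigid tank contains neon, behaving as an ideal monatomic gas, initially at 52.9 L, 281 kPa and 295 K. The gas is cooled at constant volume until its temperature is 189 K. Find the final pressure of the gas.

Isochoric: V stays 52.9 L; P/T = const ⇒ T₂ = 189 K, P₂ = 180 kPa.

180 kPa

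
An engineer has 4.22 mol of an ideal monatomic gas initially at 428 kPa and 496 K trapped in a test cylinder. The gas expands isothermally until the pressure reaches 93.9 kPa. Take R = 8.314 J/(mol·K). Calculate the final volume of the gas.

185 L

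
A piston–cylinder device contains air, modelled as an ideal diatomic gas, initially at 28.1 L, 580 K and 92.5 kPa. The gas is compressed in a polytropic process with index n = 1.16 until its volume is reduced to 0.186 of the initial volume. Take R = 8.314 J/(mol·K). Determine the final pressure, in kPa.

Polytropic n=1.16: T₂ = T₁(V₁/V₂)^(n−1) = 580×(5.38)^0.16 = 759 K; P₂ = P₁(V₁/V₂)^n = 651 kPa.

651 kPa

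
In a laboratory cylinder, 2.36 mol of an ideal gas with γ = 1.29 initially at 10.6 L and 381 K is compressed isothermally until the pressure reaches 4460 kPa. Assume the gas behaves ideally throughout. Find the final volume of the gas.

1.68 L

P₁ = nRT₁/V₁ = 2.36×8.314×381/10.6 = 705 kPa.
Isothermal: T stays 381 K; PV = const ⇒ V₂ = 1.68 L, P₂ = 4460 kPa.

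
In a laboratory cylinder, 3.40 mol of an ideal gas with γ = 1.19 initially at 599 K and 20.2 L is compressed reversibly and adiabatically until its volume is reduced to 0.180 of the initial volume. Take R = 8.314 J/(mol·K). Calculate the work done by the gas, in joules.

P₁ = nRT₁/V₁ = 3.40×8.314×599/20.2 = 838 kPa.
Adiabatic: TV^(γ−1) = const ⇒ T₂ = 599×(5.56)^0.190 = 830 K; PV^γ = const ⇒ P₂ = 6450 kPa.
ΔU = nCvΔT = 3.40×43.8×(830−599) = 34300 J.
Q = 0 for an adiabatic process, so W = −ΔU = -34300 J.

-34300 J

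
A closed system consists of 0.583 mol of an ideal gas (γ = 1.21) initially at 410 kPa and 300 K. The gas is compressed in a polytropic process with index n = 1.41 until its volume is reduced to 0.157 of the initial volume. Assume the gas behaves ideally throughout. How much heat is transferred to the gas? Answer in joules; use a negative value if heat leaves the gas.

3840 J

V₁ = nRT₁/P₁ = 0.583×8.314×300/410 = 3.55 L.
Polytropic n=1.41: T₂ = T₁(V₁/V₂)^(n−1) = 300×(6.37)^0.41 = 641 K; P₂ = P₁(V₁/V₂)^n = 5580 kPa.
W = (P₁V₁−P₂V₂)/(n−1) = (410×3.55−5580×0.557)/0.41 = -4030 J.
ΔU = nCvΔT = 0.583×39.6×(641−300) = 7870 J.
Q = ΔU + W = 3840 J.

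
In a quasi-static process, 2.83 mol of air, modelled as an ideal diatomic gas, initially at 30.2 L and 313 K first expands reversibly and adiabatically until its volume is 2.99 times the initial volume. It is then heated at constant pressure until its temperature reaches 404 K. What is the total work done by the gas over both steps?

11300 J

P₁ = nRT₁/V₁ = 2.83×8.314×313/30.2 = 244 kPa.
Step 1 — Adiabatic: TV^(γ−1) = const ⇒ T₂ = 313×(0.334)^0.400 = 202 K; PV^γ = const ⇒ P₂ = 52.6 kPa.
ΔU = nCvΔT = 2.83×20.8×(202−313) = -6530 J.
Q = 0 for an adiabatic process, so W = −ΔU = 6530 J.
State after step 1: P = 52.6 kPa, V = 90.3 L, T = 202 K.
Step 2 — Isobaric: P stays 52.6 kPa; V/T = const ⇒ T₂ = 404 K, V₂ = 181 L.
W = PΔV = 52.6×(181−90.3) kPa·L = 4750 J.
ΔU = nCvΔT = 2.83×20.8×(404−202) = 11900 J.
Q = ΔU + W = nCpΔT = 16600 J.
Net over both steps: W = 11300 J, Q = 16600 J, ΔU = 5350 J.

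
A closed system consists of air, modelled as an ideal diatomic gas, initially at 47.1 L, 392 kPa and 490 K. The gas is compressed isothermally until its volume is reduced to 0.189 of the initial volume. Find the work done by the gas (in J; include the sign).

-30800 J

n = P₁V₁/(RT₁) = 392×47.1/(8.314×490) = 4.53 mol.
Isothermal: T stays 490 K; PV = const ⇒ V₂ = 8.90 L, P₂ = 2070 kPa.
W = nRT ln(V₂/V₁) = 4.53×8.314×490×ln(0.189) = -30800 J.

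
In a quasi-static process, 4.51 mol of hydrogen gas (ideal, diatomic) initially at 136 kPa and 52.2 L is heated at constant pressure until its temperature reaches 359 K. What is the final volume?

T₁ = P₁V₁/(nR) = 136×52.2/(4.51×8.314) = 189 K.
Isobaric: P stays 136 kPa; V/T = const ⇒ T₂ = 359 K, V₂ = 99.0 L.

99.0 L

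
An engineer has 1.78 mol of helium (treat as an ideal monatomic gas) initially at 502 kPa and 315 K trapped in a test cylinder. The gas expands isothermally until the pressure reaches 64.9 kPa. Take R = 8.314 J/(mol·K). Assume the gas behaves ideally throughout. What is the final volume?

71.8 L

V₁ = nRT₁/P₁ = 1.78×8.314×315/502 = 9.29 L.
Isothermal: T stays 315 K; PV = const ⇒ V₂ = 71.8 L, P₂ = 64.9 kPa.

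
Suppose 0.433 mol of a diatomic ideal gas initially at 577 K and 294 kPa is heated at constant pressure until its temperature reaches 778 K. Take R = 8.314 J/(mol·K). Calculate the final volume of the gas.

V₁ = nRT₁/P₁ = 0.433×8.314×577/294 = 7.07 L.
Isobaric: P stays 294 kPa; V/T = const ⇒ T₂ = 778 K, V₂ = 9.53 L.

9.53 L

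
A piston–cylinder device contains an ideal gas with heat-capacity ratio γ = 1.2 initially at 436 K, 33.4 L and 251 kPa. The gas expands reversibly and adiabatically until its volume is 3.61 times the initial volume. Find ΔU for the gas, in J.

-9490 J

n = P₁V₁/(RT₁) = 251×33.4/(8.314×436) = 2.31 mol.
Adiabatic: TV^(γ−1) = const ⇒ T₂ = 436×(0.277)^0.200 = 337 K; PV^γ = const ⇒ P₂ = 53.8 kPa.
For an ideal gas ΔU = nCvΔT with Cv = R/(γ−1) = 41.6 J/(mol·K).
ΔU = 2.31×41.6×(337−436) = -9490 J.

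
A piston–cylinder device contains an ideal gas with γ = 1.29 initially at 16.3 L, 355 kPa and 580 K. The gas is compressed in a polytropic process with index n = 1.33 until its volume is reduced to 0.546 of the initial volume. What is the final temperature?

708 K

Polytropic n=1.33: T₂ = T₁(V₁/V₂)^(n−1) = 580×(1.83)^0.33 = 708 K; P₂ = P₁(V₁/V₂)^n = 794 kPa.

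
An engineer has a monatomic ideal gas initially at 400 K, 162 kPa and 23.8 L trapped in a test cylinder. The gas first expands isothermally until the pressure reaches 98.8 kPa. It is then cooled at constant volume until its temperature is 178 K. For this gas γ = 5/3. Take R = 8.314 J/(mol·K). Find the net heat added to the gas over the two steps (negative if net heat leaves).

-1300 J

n = P₁V₁/(RT₁) = 162×23.8/(8.314×400) = 1.16 mol.
Step 1 — Isothermal: T stays 400 K; PV = const ⇒ V₂ = 39.0 L, P₂ = 98.8 kPa.
ΔU = 0 (ideal gas, T constant).
W = nRT ln(V₂/V₁) = 1.16×8.314×400×ln(1.64) = 1910 J.
Q = ΔU + W = 1910 J.
State after step 1: P = 98.8 kPa, V = 39.0 L, T = 400 K.
Step 2 — Isochoric: V stays 39.0 L; P/T = const ⇒ T₂ = 178 K, P₂ = 44.0 kPa.
W = 0 (no volume change).
ΔU = nCvΔT = 1.16×12.5×(178−400) = -3210 J.
Q = ΔU = -3210 J.
Net over both steps: W = 1910 J, Q = -1300 J, ΔU = -3210 J.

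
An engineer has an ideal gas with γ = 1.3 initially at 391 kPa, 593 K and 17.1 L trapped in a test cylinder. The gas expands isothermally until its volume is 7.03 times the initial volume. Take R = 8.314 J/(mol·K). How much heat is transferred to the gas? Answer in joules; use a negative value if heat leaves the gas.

n = P₁V₁/(RT₁) = 391×17.1/(8.314×593) = 1.36 mol.
Isothermal: T stays 593 K; PV = const ⇒ V₂ = 120 L, P₂ = 55.6 kPa.
ΔU = 0 (ideal gas, T constant).
W = nRT ln(V₂/V₁) = 1.36×8.314×593×ln(7.03) = 13000 J.
Q = ΔU + W = 13000 J.

13000 J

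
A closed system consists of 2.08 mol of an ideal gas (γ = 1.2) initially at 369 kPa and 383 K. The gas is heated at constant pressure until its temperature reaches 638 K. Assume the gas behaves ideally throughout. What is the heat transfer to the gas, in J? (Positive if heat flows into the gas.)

26500 J

V₁ = nRT₁/P₁ = 2.08×8.314×383/369 = 17.9 L.
Isobaric: P stays 369 kPa; V/T = const ⇒ T₂ = 638 K, V₂ = 29.9 L.
W = PΔV = 369×(29.9−17.9) kPa·L = 4410 J.
ΔU = nCvΔT = 2.08×41.6×(638−383) = 22000 J.
Q = ΔU + W = nCpΔT = 26500 J.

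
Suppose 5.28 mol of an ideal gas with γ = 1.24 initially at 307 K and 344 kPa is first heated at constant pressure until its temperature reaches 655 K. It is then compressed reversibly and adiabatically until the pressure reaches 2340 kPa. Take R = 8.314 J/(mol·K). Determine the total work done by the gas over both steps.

V₁ = nRT₁/P₁ = 5.28×8.314×307/344 = 39.2 L.
Step 1 — Isobaric: P stays 344 kPa; V/T = const ⇒ T₂ = 655 K, V₂ = 83.6 L.
W = PΔV = 344×(83.6−39.2) kPa·L = 15300 J.
ΔU = nCvΔT = 5.28×34.6×(655−307) = 63700 J.
Q = ΔU + W = nCpΔT = 78900 J.
State after step 1: P = 344 kPa, V = 83.6 L, T = 655 K.
Step 2 — Adiabatic: T₂/T₁ = (P₂/P₁)^((γ−1)/γ) ⇒ T₂ = 655×(6.80)^0.194 = 949 K; V₂ = 17.8 L.
ΔU = nCvΔT = 5.28×34.6×(949−655) = 53800 J.
Q = 0 for an adiabatic process, so W = −ΔU = -53800 J.
Net over both steps: W = -38600 J, Q = 78900 J, ΔU = 117000 J.

-38600 J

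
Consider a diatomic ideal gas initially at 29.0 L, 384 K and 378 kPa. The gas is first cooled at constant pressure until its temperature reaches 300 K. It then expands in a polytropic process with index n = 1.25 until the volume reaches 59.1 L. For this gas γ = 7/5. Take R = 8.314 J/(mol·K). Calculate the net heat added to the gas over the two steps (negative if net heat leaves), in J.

-5650 J

n = P₁V₁/(RT₁) = 378×29.0/(8.314×384) = 3.43 mol.
Step 1 — Isobaric: P stays 378 kPa; V/T = const ⇒ T₂ = 300 K, V₂ = 22.7 L.
W = PΔV = 378×(22.7−29.0) kPa·L = -2400 J.
ΔU = nCvΔT = 3.43×20.8×(300−384) = -5990 J.
Q = ΔU + W = nCpΔT = -8390 J.
State after step 1: P = 378 kPa, V = 22.7 L, T = 300 K.
Step 2 — Polytropic n=1.25: T₂ = T₁(V₁/V₂)^(n−1) = 300×(0.383)^0.25 = 236 K; P₂ = P₁(V₁/V₂)^n = 114 kPa.
W = (P₁V₁−P₂V₂)/(n−1) = (378×22.7−114×59.1)/0.25 = 7300 J.
ΔU = nCvΔT = 3.43×20.8×(236−300) = -4560 J.
Q = ΔU + W = 2740 J.
Net over both steps: W = 4900 J, Q = -5650 J, ΔU = -10600 J.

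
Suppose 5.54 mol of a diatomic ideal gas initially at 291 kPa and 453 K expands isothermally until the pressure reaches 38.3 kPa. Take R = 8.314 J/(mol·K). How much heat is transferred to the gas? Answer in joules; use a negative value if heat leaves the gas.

42300 J

V₁ = nRT₁/P₁ = 5.54×8.314×453/291 = 71.7 L.
Isothermal: T stays 453 K; PV = const ⇒ V₂ = 545 L, P₂ = 38.3 kPa.
ΔU = 0 (ideal gas, T constant).
W = nRT ln(V₂/V₁) = 5.54×8.314×453×ln(7.60) = 42300 J.
Q = ΔU + W = 42300 J.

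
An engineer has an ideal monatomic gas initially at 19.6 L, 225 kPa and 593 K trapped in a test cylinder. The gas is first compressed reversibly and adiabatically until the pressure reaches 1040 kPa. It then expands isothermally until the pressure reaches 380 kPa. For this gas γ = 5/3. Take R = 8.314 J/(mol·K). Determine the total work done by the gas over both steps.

n = P₁V₁/(RT₁) = 225×19.6/(8.314×593) = 0.894 mol.
Step 1 — Adiabatic: T₂/T₁ = (P₂/P₁)^((γ−1)/γ) ⇒ T₂ = 593×(4.62)^0.400 = 1090 K; V₂ = 7.82 L.
ΔU = nCvΔT = 0.894×12.5×(1090−593) = 5590 J.
Q = 0 for an adiabatic process, so W = −ΔU = -5590 J.
State after step 1: P = 1040 kPa, V = 7.82 L, T = 1090 K.
Step 2 — Isothermal: T stays 1090 K; PV = const ⇒ V₂ = 21.4 L, P₂ = 380 kPa.
ΔU = 0 (ideal gas, T constant).
W = nRT ln(V₂/V₁) = 0.894×8.314×1090×ln(2.74) = 8190 J.
Q = ΔU + W = 8190 J.
Net over both steps: W = 2600 J, Q = 8190 J, ΔU = 5590 J.

2600 J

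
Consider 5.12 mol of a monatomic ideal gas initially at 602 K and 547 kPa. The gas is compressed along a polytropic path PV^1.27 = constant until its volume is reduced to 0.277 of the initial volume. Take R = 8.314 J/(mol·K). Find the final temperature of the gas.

V₁ = nRT₁/P₁ = 5.12×8.314×602/547 = 46.8 L.
Polytropic n=1.27: T₂ = T₁(V₁/V₂)^(n−1) = 602×(3.61)^0.27 = 851 K; P₂ = P₁(V₁/V₂)^n = 2790 kPa.

851 K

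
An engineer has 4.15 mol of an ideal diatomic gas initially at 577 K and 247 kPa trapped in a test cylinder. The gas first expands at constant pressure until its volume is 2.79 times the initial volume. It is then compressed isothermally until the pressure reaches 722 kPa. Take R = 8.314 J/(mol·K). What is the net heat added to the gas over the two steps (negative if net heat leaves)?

65100 J

V₁ = nRT₁/P₁ = 4.15×8.314×577/247 = 80.6 L.
Step 1 — Isobaric: P stays 247 kPa; V/T = const ⇒ T₂ = 1610 K, V₂ = 225 L.
W = PΔV = 247×(225−80.6) kPa·L = 35600 J.
ΔU = nCvΔT = 4.15×20.8×(1610−577) = 89100 J.
Q = ΔU + W = nCpΔT = 125000 J.
State after step 1: P = 247 kPa, V = 225 L, T = 1610 K.
Step 2 — Isothermal: T stays 1610 K; PV = const ⇒ V₂ = 76.9 L, P₂ = 722 kPa.
ΔU = 0 (ideal gas, T constant).
W = nRT ln(V₂/V₁) = 4.15×8.314×1610×ln(0.342) = -59600 J.
Q = ΔU + W = -59600 J.
Net over both steps: W = -23900 J, Q = 65100 J, ΔU = 89100 J.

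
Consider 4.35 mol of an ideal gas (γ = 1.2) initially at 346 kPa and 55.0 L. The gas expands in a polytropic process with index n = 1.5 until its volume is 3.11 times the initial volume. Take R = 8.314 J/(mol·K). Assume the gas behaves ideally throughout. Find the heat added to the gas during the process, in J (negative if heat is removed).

-24700 J

T₁ = P₁V₁/(nR) = 346×55.0/(4.35×8.314) = 526 K.
Polytropic n=1.5: T₂ = T₁(V₁/V₂)^(n−1) = 526×(0.322)^0.50 = 298 K; P₂ = P₁(V₁/V₂)^n = 63.1 kPa.
W = (P₁V₁−P₂V₂)/(n−1) = (346×55.0−63.1×171)/0.50 = 16500 J.
ΔU = nCvΔT = 4.35×41.6×(298−526) = -41200 J.
Q = ΔU + W = -24700 J.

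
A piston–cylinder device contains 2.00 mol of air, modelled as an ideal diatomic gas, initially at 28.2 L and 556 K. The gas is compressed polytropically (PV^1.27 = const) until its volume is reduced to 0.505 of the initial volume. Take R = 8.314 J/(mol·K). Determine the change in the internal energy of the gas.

4680 J

P₁ = nRT₁/V₁ = 2.00×8.314×556/28.2 = 328 kPa.
Polytropic n=1.27: T₂ = T₁(V₁/V₂)^(n−1) = 556×(1.98)^0.27 = 669 K; P₂ = P₁(V₁/V₂)^n = 781 kPa.
For an ideal gas ΔU = nCvΔT with Cv = (5/2)R = 20.8 J/(mol·K).
ΔU = 2.00×20.8×(669−556) = 4680 J.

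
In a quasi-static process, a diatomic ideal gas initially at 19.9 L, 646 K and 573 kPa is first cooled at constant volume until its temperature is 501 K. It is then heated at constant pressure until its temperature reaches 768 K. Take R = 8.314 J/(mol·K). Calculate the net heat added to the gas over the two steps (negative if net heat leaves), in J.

10100 J

n = P₁V₁/(RT₁) = 573×19.9/(8.314×646) = 2.12 mol.
Step 1 — Isochoric: V stays 19.9 L; P/T = const ⇒ T₂ = 501 K, P₂ = 444 kPa.
W = 0 (no volume change).
ΔU = nCvΔT = 2.12×20.8×(501−646) = -6400 J.
Q = ΔU = -6400 J.
State after step 1: P = 444 kPa, V = 19.9 L, T = 501 K.
Step 2 — Isobaric: P stays 444 kPa; V/T = const ⇒ T₂ = 768 K, V₂ = 30.5 L.
W = PΔV = 444×(30.5−19.9) kPa·L = 4710 J.
ΔU = nCvΔT = 2.12×20.8×(768−501) = 11800 J.
Q = ΔU + W = nCpΔT = 16500 J.
Net over both steps: W = 4710 J, Q = 10100 J, ΔU = 5380 J.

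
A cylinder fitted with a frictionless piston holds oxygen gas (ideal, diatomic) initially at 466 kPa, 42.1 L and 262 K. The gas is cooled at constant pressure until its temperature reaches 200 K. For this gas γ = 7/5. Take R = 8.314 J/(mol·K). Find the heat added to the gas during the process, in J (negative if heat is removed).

-16200 J

n = P₁V₁/(RT₁) = 466×42.1/(8.314×262) = 9.01 mol.
Isobaric: P stays 466 kPa; V/T = const ⇒ T₂ = 200 K, V₂ = 32.1 L.
W = PΔV = 466×(32.1−42.1) kPa·L = -4640 J.
ΔU = nCvΔT = 9.01×20.8×(200−262) = -11600 J.
Q = ΔU + W = nCpΔT = -16200 J.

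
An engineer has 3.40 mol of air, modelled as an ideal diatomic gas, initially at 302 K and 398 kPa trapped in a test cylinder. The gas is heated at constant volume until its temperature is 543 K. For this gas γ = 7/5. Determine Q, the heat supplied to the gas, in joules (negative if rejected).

17000 J

V₁ = nRT₁/P₁ = 3.40×8.314×302/398 = 21.4 L.
Isochoric: V stays 21.4 L; P/T = const ⇒ T₂ = 543 K, P₂ = 716 kPa.
W = 0 (no volume change).
ΔU = nCvΔT = 3.40×20.8×(543−302) = 17000 J.
Q = ΔU = 17000 J.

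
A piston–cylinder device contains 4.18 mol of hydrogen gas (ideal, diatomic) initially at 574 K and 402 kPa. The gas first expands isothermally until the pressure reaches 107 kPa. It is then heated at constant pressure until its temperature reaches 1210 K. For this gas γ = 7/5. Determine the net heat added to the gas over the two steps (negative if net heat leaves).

V₁ = nRT₁/P₁ = 4.18×8.314×574/402 = 49.6 L.
Step 1 — Isothermal: T stays 574 K; PV = const ⇒ V₂ = 186 L, P₂ = 107 kPa.
ΔU = 0 (ideal gas, T constant).
W = nRT ln(V₂/V₁) = 4.18×8.314×574×ln(3.76) = 26400 J.
Q = ΔU + W = 26400 J.
State after step 1: P = 107 kPa, V = 186 L, T = 574 K.
Step 2 — Isobaric: P stays 107 kPa; V/T = const ⇒ T₂ = 1210 K, V₂ = 393 L.
W = PΔV = 107×(393−186) kPa·L = 22100 J.
ΔU = nCvΔT = 4.18×20.8×(1210−574) = 55300 J.
Q = ΔU + W = nCpΔT = 77400 J.
Net over both steps: W = 48500 J, Q = 104000 J, ΔU = 55300 J.

104000 J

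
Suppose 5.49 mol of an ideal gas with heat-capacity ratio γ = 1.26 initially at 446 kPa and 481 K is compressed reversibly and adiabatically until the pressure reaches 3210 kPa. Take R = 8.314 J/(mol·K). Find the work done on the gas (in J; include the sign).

42400 J

V₁ = nRT₁/P₁ = 5.49×8.314×481/446 = 49.2 L.
Adiabatic: T₂/T₁ = (P₂/P₁)^((γ−1)/γ) ⇒ T₂ = 481×(7.20)^0.206 = 723 K; V₂ = 10.3 L.
ΔU = nCvΔT = 5.49×32.0×(723−481) = 42400 J.
Q = 0 for an adiabatic process, so W = −ΔU = -42400 J.
Work done on the gas = −W_by = 42400 J.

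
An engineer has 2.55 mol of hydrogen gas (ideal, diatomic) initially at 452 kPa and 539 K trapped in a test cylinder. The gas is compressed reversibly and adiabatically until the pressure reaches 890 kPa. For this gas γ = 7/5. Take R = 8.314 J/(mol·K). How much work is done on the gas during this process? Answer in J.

V₁ = nRT₁/P₁ = 2.55×8.314×539/452 = 25.3 L.
Adiabatic: T₂/T₁ = (P₂/P₁)^((γ−1)/γ) ⇒ T₂ = 539×(1.97)^0.286 = 654 K; V₂ = 15.6 L.
ΔU = nCvΔT = 2.55×20.8×(654−539) = 6100 J.
Q = 0 for an adiabatic process, so W = −ΔU = -6100 J.
Work done on the gas = −W_by = 6100 J.

6100 J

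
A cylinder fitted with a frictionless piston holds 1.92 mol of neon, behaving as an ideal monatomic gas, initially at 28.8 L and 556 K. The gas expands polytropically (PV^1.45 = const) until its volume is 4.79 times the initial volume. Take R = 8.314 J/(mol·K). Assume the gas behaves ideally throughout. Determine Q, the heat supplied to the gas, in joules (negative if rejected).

P₁ = nRT₁/V₁ = 1.92×8.314×556/28.8 = 308 kPa.
Polytropic n=1.45: T₂ = T₁(V₁/V₂)^(n−1) = 556×(0.209)^0.45 = 275 K; P₂ = P₁(V₁/V₂)^n = 31.8 kPa.
W = (P₁V₁−P₂V₂)/(n−1) = (308×28.8−31.8×138)/0.45 = 9980 J.
ΔU = nCvΔT = 1.92×12.5×(275−556) = -6730 J.
Q = ΔU + W = 3240 J.

3240 J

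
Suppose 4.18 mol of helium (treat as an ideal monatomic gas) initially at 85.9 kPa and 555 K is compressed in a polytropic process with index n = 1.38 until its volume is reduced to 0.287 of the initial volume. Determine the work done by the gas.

V₁ = nRT₁/P₁ = 4.18×8.314×555/85.9 = 225 L.
Polytropic n=1.38: T₂ = T₁(V₁/V₂)^(n−1) = 555×(3.48)^0.38 = 892 K; P₂ = P₁(V₁/V₂)^n = 481 kPa.
W = (P₁V₁−P₂V₂)/(n−1) = (85.9×225−481×64.4)/0.38 = -30800 J.

-30800 J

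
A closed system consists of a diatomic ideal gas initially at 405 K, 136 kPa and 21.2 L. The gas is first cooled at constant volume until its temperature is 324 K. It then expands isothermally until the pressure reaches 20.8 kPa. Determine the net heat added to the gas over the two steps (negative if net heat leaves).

2370 J

n = P₁V₁/(RT₁) = 136×21.2/(8.314×405) = 0.856 mol.
Step 1 — Isochoric: V stays 21.2 L; P/T = const ⇒ T₂ = 324 K, P₂ = 109 kPa.
W = 0 (no volume change).
ΔU = nCvΔT = 0.856×20.8×(324−405) = -1440 J.
Q = ΔU = -1440 J.
State after step 1: P = 109 kPa, V = 21.2 L, T = 324 K.
Step 2 — Isothermal: T stays 324 K; PV = const ⇒ V₂ = 111 L, P₂ = 20.8 kPa.
ΔU = 0 (ideal gas, T constant).
W = nRT ln(V₂/V₁) = 0.856×8.314×324×ln(5.23) = 3820 J.
Q = ΔU + W = 3820 J.
Net over both steps: W = 3820 J, Q = 2370 J, ΔU = -1440 J.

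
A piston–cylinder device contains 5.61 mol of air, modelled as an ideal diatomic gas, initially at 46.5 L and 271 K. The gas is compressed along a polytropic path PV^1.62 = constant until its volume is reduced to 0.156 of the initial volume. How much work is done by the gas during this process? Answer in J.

P₁ = nRT₁/V₁ = 5.61×8.314×271/46.5 = 272 kPa.
Polytropic n=1.62: T₂ = T₁(V₁/V₂)^(n−1) = 271×(6.41)^0.62 = 857 K; P₂ = P₁(V₁/V₂)^n = 5510 kPa.
W = (P₁V₁−P₂V₂)/(n−1) = (272×46.5−5510×7.25)/0.62 = -44100 J.

-44100 J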